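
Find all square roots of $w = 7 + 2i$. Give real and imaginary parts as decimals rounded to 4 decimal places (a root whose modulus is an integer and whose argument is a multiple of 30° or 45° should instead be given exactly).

|w| = sqrt(53) ≈ 7.280110, arg(w) ≈ 15.945396°
Root modulus = sqrt(53)^(1/2) ≈ 2.698168
Root arguments: θ_k = (arg(w) + 360°k)/2 for k = 0, 1, ..., 1
Compute each root as (root modulus)(cos θ_k + i sin θ_k) using full-precision intermediates, then round to 4 decimal places.
Roots: 2.6721 + 0.3742i, -2.6721 - 0.3742i


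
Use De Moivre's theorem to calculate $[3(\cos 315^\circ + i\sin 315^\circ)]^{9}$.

By De Moivre: z^n = r^n(cos(nθ) + i sin(nθ))
= 3^9(cos(9*315°) + i sin(9*315°))
= 19683(cos 315° + i sin 315°)
= 19683*sqrt(2)/2 - (19683*sqrt(2)/2)i


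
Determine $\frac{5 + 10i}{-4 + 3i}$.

Multiply numerator and denominator by conjugate (-4 - 3i):
= (5 + 10i)(-4 - 3i) / ((-4)^2 + 3^2)
= (10 - 55i) / 25
Divide through by 5: (2 - 11i) / 5
= 2/5 - (11/5)i


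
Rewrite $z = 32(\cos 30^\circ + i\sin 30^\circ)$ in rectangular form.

a = r cos θ = 32 * sqrt(3)/2 = 16*sqrt(3)
b = r sin θ = 32 * 1/2 = 16
z = 16*sqrt(3) + 16i


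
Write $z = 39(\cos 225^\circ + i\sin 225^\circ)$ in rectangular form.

a = r cos θ = 39 * -sqrt(2)/2 = -39*sqrt(2)/2
b = r sin θ = 39 * -sqrt(2)/2 = -39*sqrt(2)/2
z = -39*sqrt(2)/2 - (39*sqrt(2)/2)i


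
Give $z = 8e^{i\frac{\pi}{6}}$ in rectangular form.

a = r cos θ = 8 * sqrt(3)/2 = 4*sqrt(3)
b = r sin θ = 8 * 1/2 = 4
z = 4*sqrt(3) + 4i


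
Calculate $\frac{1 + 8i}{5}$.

Divisor is real, so divide each part by 5:
= 1/5 + (8/5)i


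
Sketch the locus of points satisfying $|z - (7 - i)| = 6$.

|z - z0| = r describes a circle centered at z0 with radius r
Here z0 = 7 - i and r = 6
Locus: Circle centered at (7, -1) with radius 6


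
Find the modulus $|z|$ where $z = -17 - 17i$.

|z| = sqrt(a^2 + b^2) = sqrt((-17)^2 + (-17)^2) = sqrt(578) = sqrt(578)


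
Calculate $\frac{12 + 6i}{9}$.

Divisor is real, so divide each part by 9:
= 4/3 + (2/3)i


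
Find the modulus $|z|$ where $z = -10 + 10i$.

|z| = sqrt(a^2 + b^2) = sqrt((-10)^2 + 10^2) = sqrt(200) = sqrt(200)


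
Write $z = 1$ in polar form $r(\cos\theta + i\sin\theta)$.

r = |z| = sqrt(a^2 + b^2) = sqrt((1)^2 + (0)^2) = sqrt(1 + 0) = sqrt(1) = 1
b = 0 and a > 0, so z lies on the positive real axis: θ = 0°
z = 1(cos 0° + i sin 0°)


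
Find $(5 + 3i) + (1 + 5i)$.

(5 + 1) + (3 + 5)i = 6 + 8i


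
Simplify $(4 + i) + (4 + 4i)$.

(4 + 4) + (1 + 4)i = 8 + 5i


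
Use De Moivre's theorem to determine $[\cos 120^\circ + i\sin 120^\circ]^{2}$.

By De Moivre: z^n = r^n(cos(nθ) + i sin(nθ))
= 1^2(cos(2*120°) + i sin(2*120°))
= 1(cos 240° + i sin 240°)
= -1/2 - (sqrt(3)/2)i


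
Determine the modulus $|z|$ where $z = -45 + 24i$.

|z| = sqrt(a^2 + b^2) = sqrt((-45)^2 + 24^2) = sqrt(2601) = 51


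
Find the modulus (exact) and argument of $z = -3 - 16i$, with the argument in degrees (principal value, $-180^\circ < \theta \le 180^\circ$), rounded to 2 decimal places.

|z| = sqrt((-3)^2 + (-16)^2) = sqrt(265)
arg(z) = arctan(b/a) = arctan(-16/-3) (quadrant-adjusted) = -100.62°


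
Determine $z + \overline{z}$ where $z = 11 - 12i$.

z + conjugate(z) = (a + bi) + (a - bi) = 2a
= 2 * 11 = 22


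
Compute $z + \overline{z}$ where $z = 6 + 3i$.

z + conjugate(z) = (a + bi) + (a - bi) = 2a
= 2 * 6 = 12


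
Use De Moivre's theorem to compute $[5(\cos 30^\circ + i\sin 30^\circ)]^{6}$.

By De Moivre: z^n = r^n(cos(nθ) + i sin(nθ))
= 5^6(cos(6*30°) + i sin(6*30°))
= 15625(cos 180° + i sin 180°)
= -15625


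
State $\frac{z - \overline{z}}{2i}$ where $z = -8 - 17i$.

z - conjugate(z) = 2bi
(z - conjugate(z))/(2i) = 2bi/(2i) = b = -17


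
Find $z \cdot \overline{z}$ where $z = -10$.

z * conjugate(z) = |z|^2 = a^2 + b^2
= (-10)^2 + 0^2 = 100


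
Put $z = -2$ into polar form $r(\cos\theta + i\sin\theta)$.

r = |z| = sqrt(a^2 + b^2) = sqrt((-2)^2 + (0)^2) = sqrt(4 + 0) = sqrt(4) = 2
b = 0 and a < 0, so z lies on the negative real axis: θ = 180°
z = 2(cos 180° + i sin 180°)


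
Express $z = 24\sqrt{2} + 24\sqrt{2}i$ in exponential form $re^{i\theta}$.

r = |z| = sqrt((24*sqrt(2))^2 + (24*sqrt(2))^2) = sqrt(1152 + 1152) = sqrt(2304) = 48
θ = arctan(b/a) = arctan(33.9411/33.9411) (quadrant-adjusted) = 45° = π/4
z = 48e^(i*π/4)


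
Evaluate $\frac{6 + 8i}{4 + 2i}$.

Multiply numerator and denominator by conjugate (4 - 2i):
= (6 + 8i)(4 - 2i) / (4^2 + 2^2)
= (40 + 20i) / 20
= 2 + i


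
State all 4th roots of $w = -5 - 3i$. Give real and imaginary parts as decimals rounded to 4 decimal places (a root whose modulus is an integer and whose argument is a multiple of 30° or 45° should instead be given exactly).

|w| = sqrt(34) ≈ 5.830952, arg(w) ≈ 210.963757°
Root modulus = sqrt(34)^(1/4) ≈ 1.553942
Root arguments: θ_k = (arg(w) + 360°k)/4 for k = 0, 1, ..., 3
Compute each root as (root modulus)(cos θ_k + i sin θ_k) using full-precision intermediates, then round to 4 decimal places.
Roots: 0.9408 + 1.2368i, -1.2368 + 0.9408i, -0.9408 - 1.2368i, 1.2368 - 0.9408i


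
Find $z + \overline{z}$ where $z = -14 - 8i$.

z + conjugate(z) = (a + bi) + (a - bi) = 2a
= 2 * (-14) = -28


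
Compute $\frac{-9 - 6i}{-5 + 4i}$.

Multiply numerator and denominator by conjugate (-5 - 4i):
= (-9 - 6i)(-5 - 4i) / ((-5)^2 + 4^2)
= (21 + 66i) / 41
= 21/41 + (66/41)i


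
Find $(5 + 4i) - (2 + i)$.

(5 - 2) + (4 - 1)i = 3 + 3i


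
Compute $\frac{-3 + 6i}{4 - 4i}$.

Multiply numerator and denominator by conjugate (4 + 4i):
= (-3 + 6i)(4 + 4i) / (4^2 + (-4)^2)
= (-36 + 12i) / 32
Divide through by 4: (-9 + 3i) / 8
= -9/8 + (3/8)i


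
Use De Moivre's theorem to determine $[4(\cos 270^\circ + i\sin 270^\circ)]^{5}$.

By De Moivre: z^n = r^n(cos(nθ) + i sin(nθ))
= 4^5(cos(5*270°) + i sin(5*270°))
= 1024(cos 270° + i sin 270°)
= -1024i


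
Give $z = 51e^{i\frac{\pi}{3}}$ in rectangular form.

a = r cos θ = 51 * 1/2 = 51/2
b = r sin θ = 51 * sqrt(3)/2 = 51*sqrt(3)/2
z = 51/2 + (51*sqrt(3)/2)i


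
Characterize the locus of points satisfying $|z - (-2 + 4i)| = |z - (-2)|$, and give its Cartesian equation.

|z - z1| = |z - z2| means z is equidistant from z1 and z2,
i.e. the perpendicular bisector of the segment from (-2, 4) to (-2, 0) (midpoint (-2, 2)).
With z = x + yi, square both sides:
(x - (-2))^2 + (y - 4)^2 = (x - (-2))^2 + (y - 0)^2
The x^2 and y^2 terms cancel: 0x + (-8)y = 4 - 20 = -16
Simplify: y = 2
Locus: Perpendicular bisector of the segment from (-2, 4) to (-2, 0): the line y = 2


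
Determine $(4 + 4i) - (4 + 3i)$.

(4 - 4) + (4 - 3)i = i


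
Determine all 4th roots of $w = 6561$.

|w| = 6561, arg(w) = 0°
Root modulus = 6561^(1/4) = 9
Root arguments: θ_k = (0° + 360°k)/4 for k = 0, 1, ..., 3
Roots: 9, 9i, -9, -9i


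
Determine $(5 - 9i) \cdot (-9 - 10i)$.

(a1*a2 - b1*b2) + (a1*b2 + b1*a2)i
= (-45 - 90) + (-50 + 81)i
= -135 + 31i


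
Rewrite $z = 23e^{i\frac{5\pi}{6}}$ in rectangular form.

a = r cos θ = 23 * -sqrt(3)/2 = -23*sqrt(3)/2
b = r sin θ = 23 * 1/2 = 23/2
z = -23*sqrt(3)/2 + (23/2)i


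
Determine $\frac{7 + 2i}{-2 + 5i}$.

Multiply numerator and denominator by conjugate (-2 - 5i):
= (7 + 2i)(-2 - 5i) / ((-2)^2 + 5^2)
= (-4 - 39i) / 29
= -4/29 - (39/29)i


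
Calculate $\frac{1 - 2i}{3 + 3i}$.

Multiply numerator and denominator by conjugate (3 - 3i):
= (1 - 2i)(3 - 3i) / (3^2 + 3^2)
= (-3 - 9i) / 18
Divide through by 3: (-1 - 3i) / 6
= -1/6 - (1/2)i


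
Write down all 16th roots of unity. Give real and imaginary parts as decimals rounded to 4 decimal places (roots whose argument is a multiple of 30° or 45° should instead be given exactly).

ω_k = e^(2πik/16) = cos(2πk/16) + i sin(2πk/16) for k = 0, 1, ..., 15
Roots: 1, 0.9239 + 0.3827i, sqrt(2)/2 + (sqrt(2)/2)i, 0.3827 + 0.9239i, i, -0.3827 + 0.9239i, -sqrt(2)/2 + (sqrt(2)/2)i, -0.9239 + 0.3827i, -1, -0.9239 - 0.3827i, -sqrt(2)/2 - (sqrt(2)/2)i, -0.3827 - 0.9239i, -i, 0.3827 - 0.9239i, sqrt(2)/2 - (sqrt(2)/2)i, 0.9239 - 0.3827i


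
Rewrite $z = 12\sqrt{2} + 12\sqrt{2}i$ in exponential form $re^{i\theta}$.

r = |z| = sqrt((12*sqrt(2))^2 + (12*sqrt(2))^2) = sqrt(288 + 288) = sqrt(576) = 24
θ = arctan(b/a) = arctan(16.9706/16.9706) (quadrant-adjusted) = 45° = π/4
z = 24e^(i*π/4)


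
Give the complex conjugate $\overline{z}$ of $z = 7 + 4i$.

If z = a + bi, then conjugate(z) = a - bi
conjugate(7 + 4i) = 7 - 4i


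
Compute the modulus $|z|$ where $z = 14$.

|z| = sqrt(a^2 + b^2) = sqrt(14^2 + 0^2) = sqrt(196) = 14


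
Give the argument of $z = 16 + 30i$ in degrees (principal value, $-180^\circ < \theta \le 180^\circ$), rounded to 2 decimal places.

θ = arctan(b/a) = arctan(30/16) (quadrant-adjusted) = 61.93°


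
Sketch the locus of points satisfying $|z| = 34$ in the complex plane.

|z| = 34 means sqrt(x^2 + y^2) = 34
This is a circle of radius 34 centered at the origin


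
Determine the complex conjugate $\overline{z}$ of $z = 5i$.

If z = a + bi, then conjugate(z) = a - bi
conjugate(5i) = -5i


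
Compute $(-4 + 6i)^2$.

(a + bi)^2 = a^2 - b^2 + 2abi
= (-4)^2 - 6^2 + 2*(-4)*6i
= -20 - 48i


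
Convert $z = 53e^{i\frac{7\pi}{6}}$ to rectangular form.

a = r cos θ = 53 * -sqrt(3)/2 = -53*sqrt(3)/2
b = r sin θ = 53 * -1/2 = -53/2
z = -53*sqrt(3)/2 - (53/2)i


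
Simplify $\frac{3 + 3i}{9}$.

Divisor is real, so divide each part by 9:
= 1/3 + (1/3)i


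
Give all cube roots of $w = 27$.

|w| = 27, arg(w) = 0°
Root modulus = 27^(1/3) = 3
Root arguments: θ_k = (0° + 360°k)/3 for k = 0, 1, ..., 2
Roots: 3, -3/2 + (3*sqrt(3)/2)i, -3/2 - (3*sqrt(3)/2)i


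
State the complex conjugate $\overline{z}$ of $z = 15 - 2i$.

If z = a + bi, then conjugate(z) = a - bi
conjugate(15 - 2i) = 15 + 2i


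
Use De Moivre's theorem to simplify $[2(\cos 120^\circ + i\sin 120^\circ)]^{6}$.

By De Moivre: z^n = r^n(cos(nθ) + i sin(nθ))
= 2^6(cos(6*120°) + i sin(6*120°))
= 64(cos 0° + i sin 0°)
= 64


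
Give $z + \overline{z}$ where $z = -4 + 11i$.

z + conjugate(z) = (a + bi) + (a - bi) = 2a
= 2 * (-4) = -8


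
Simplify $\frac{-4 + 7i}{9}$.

Divisor is real, so divide each part by 9:
= -4/9 + (7/9)i


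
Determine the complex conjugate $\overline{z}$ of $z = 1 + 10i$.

If z = a + bi, then conjugate(z) = a - bi
conjugate(1 + 10i) = 1 - 10i


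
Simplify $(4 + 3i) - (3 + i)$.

(4 - 3) + (3 - 1)i = 1 + 2i


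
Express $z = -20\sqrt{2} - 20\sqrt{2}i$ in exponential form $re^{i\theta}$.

r = |z| = sqrt((-20*sqrt(2))^2 + (-20*sqrt(2))^2) = sqrt(800 + 800) = sqrt(1600) = 40
θ = arctan(b/a) = arctan(-28.2843/-28.2843) (quadrant-adjusted) = -135° = -3π/4
z = 40e^(-i*3π/4)


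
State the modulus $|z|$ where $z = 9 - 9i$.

|z| = sqrt(a^2 + b^2) = sqrt(9^2 + (-9)^2) = sqrt(162) = sqrt(162)


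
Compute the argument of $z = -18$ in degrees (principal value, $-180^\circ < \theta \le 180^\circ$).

b = 0 and a < 0, so z lies on the negative real axis: θ = 180°


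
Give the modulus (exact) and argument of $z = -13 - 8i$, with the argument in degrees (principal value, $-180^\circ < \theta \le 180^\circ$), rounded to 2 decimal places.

|z| = sqrt((-13)^2 + (-8)^2) = sqrt(233)
arg(z) = arctan(b/a) = arctan(-8/-13) (quadrant-adjusted) = -148.39°


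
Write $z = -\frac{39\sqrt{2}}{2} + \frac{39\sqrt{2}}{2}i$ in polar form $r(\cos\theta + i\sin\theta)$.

r = |z| = sqrt(a^2 + b^2) = sqrt((-39*sqrt(2)/2)^2 + (39*sqrt(2)/2)^2) = sqrt(1521/2 + 1521/2) = sqrt(1521) = 39
θ = arctan(b/a) = arctan(27.5772/-27.5772) (quadrant-adjusted) = 135°
z = 39(cos 135° + i sin 135°)


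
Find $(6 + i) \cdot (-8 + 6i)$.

(a1*a2 - b1*b2) + (a1*b2 + b1*a2)i
= (-48 - 6) + (36 + (-8))i
= -54 + 28i


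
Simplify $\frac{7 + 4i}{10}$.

Divisor is real, so divide each part by 10:
= 7/10 + (2/5)i


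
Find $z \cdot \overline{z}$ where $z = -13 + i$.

z * conjugate(z) = |z|^2 = a^2 + b^2
= (-13)^2 + 1^2 = 170


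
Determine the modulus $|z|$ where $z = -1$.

|z| = sqrt(a^2 + b^2) = sqrt((-1)^2 + 0^2) = sqrt(1) = 1


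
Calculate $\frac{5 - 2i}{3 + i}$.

Multiply numerator and denominator by conjugate (3 - i):
= (5 - 2i)(3 - i) / (3^2 + 1^2)
= (13 - 11i) / 10
= 13/10 - (11/10)i


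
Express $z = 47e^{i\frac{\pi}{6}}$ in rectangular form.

a = r cos θ = 47 * sqrt(3)/2 = 47*sqrt(3)/2
b = r sin θ = 47 * 1/2 = 47/2
z = 47*sqrt(3)/2 + (47/2)i


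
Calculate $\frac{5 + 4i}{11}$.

Divisor is real, so divide each part by 11:
= 5/11 + (4/11)i


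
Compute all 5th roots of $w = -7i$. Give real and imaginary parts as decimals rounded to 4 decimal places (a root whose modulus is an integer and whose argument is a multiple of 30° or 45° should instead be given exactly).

|w| = 7, arg(w) = 270°
Root modulus = 7^(1/5) ≈ 1.475773
Root arguments: θ_k = (270° + 360°k)/5 for k = 0, 1, ..., 4
Compute each root as (root modulus)(cos θ_k + i sin θ_k) using full-precision intermediates, then round to 4 decimal places.
Roots: 0.8674 + 1.1939i, -0.8674 + 1.1939i, -1.4035 - 0.4560i, -1.4758i, 1.4035 - 0.4560i


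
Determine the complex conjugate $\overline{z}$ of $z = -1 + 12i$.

If z = a + bi, then conjugate(z) = a - bi
conjugate(-1 + 12i) = -1 - 12i


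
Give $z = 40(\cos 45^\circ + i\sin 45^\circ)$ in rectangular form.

a = r cos θ = 40 * sqrt(2)/2 = 20*sqrt(2)
b = r sin θ = 40 * sqrt(2)/2 = 20*sqrt(2)
z = 20*sqrt(2) + 20*sqrt(2)i


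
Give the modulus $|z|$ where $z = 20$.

|z| = sqrt(a^2 + b^2) = sqrt(20^2 + 0^2) = sqrt(400) = 20


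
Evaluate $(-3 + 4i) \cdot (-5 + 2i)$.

(a1*a2 - b1*b2) + (a1*b2 + b1*a2)i
= (15 - 8) + (-6 + (-20))i
= 7 - 26i


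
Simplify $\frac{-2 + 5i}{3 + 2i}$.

Multiply numerator and denominator by conjugate (3 - 2i):
= (-2 + 5i)(3 - 2i) / (3^2 + 2^2)
= (4 + 19i) / 13
= 4/13 + (19/13)i


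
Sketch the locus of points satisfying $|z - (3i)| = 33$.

|z - z0| = r describes a circle centered at z0 with radius r
Here z0 = 3i and r = 33
Locus: Circle centered at (0, 3) with radius 33


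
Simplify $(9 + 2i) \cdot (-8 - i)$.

(a1*a2 - b1*b2) + (a1*b2 + b1*a2)i
= (-72 - (-2)) + (-9 + (-16))i
= -70 - 25i


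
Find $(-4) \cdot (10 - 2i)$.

(a1*a2 - b1*b2) + (a1*b2 + b1*a2)i
= (-40 - 0) + (8 + 0)i
= -40 + 8i


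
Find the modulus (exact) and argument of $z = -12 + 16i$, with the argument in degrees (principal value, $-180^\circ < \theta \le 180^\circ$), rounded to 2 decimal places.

|z| = sqrt((-12)^2 + 16^2) = 20
arg(z) = arctan(b/a) = arctan(16/-12) (quadrant-adjusted) = 126.87°


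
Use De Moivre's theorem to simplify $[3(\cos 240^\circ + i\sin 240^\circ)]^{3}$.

By De Moivre: z^n = r^n(cos(nθ) + i sin(nθ))
= 3^3(cos(3*240°) + i sin(3*240°))
= 27(cos 0° + i sin 0°)
= 27


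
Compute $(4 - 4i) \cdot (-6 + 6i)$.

(a1*a2 - b1*b2) + (a1*b2 + b1*a2)i
= (-24 - (-24)) + (24 + 24)i
= 48i


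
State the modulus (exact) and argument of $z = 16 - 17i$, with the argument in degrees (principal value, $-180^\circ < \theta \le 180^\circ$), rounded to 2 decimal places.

|z| = sqrt(16^2 + (-17)^2) = sqrt(545)
arg(z) = arctan(b/a) = arctan(-17/16) (quadrant-adjusted) = -46.74°


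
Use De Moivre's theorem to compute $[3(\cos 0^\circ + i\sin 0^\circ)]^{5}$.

By De Moivre: z^n = r^n(cos(nθ) + i sin(nθ))
= 3^5(cos(5*0°) + i sin(5*0°))
= 243(cos 0° + i sin 0°)
= 243


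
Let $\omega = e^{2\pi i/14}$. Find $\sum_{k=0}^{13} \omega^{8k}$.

Let ζ = ω^8 = e^(2πi·8/14). Since 14 ∤ 8, ζ ≠ 1.
Sum = Σ_{k=0}^{13} ζ^k = (ζ^14 - 1)/(ζ - 1) = (ω^{8·14} - 1)/(ζ - 1) = (1 - 1)/(ζ - 1) = 0


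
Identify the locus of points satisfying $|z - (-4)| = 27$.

|z - z0| = r describes a circle centered at z0 with radius r
Here z0 = -4 and r = 27
Locus: Circle centered at (-4, 0) with radius 27


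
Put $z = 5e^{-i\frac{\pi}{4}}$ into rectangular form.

a = r cos θ = 5 * sqrt(2)/2 = 5*sqrt(2)/2
b = r sin θ = 5 * -sqrt(2)/2 = -5*sqrt(2)/2
z = 5*sqrt(2)/2 - (5*sqrt(2)/2)i


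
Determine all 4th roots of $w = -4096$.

|w| = 4096, arg(w) = 180°
Root modulus = 4096^(1/4) = 8
Root arguments: θ_k = (180° + 360°k)/4 for k = 0, 1, ..., 3
Roots: 4*sqrt(2) + 4*sqrt(2)i, -4*sqrt(2) + 4*sqrt(2)i, -4*sqrt(2) - 4*sqrt(2)i, 4*sqrt(2) - 4*sqrt(2)i


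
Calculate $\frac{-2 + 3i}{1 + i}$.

Multiply numerator and denominator by conjugate (1 - i):
= (-2 + 3i)(1 - i) / (1^2 + 1^2)
= (1 + 5i) / 2
= 1/2 + (5/2)i


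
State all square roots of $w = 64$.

|w| = 64, arg(w) = 0°
Root modulus = 64^(1/2) = 8
Root arguments: θ_k = (0° + 360°k)/2 for k = 0, 1, ..., 1
Roots: 8, -8


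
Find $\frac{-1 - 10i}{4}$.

Divisor is real, so divide each part by 4:
= -1/4 - (5/2)i


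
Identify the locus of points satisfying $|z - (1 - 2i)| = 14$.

|z - z0| = r describes a circle centered at z0 with radius r
Here z0 = 1 - 2i and r = 14
Locus: Circle centered at (1, -2) with radius 14


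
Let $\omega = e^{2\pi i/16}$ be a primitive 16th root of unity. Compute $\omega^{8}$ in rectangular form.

ω^8 = e^(2πi·8/16) = e^(i·1π)
= cos(1π) + i sin(1π)
= -1


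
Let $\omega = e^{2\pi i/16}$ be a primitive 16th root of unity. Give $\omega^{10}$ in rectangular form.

ω^10 = e^(2πi·10/16) = e^(i·5π/4)
= cos(5π/4) + i sin(5π/4)
= -sqrt(2)/2 - (sqrt(2)/2)i


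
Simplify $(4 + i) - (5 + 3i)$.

(4 - 5) + (1 - 3)i = -1 - 2i


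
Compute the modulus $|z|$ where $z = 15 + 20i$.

|z| = sqrt(a^2 + b^2) = sqrt(15^2 + 20^2) = sqrt(625) = 25


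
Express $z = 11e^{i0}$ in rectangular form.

a = r cos θ = 11 * 1 = 11
b = r sin θ = 11 * 0 = 0
z = 11


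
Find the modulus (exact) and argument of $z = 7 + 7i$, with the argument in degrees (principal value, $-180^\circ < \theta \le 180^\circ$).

|z| = sqrt(7^2 + 7^2) = sqrt(98)
arg(z) = arctan(b/a) = arctan(7/7) (quadrant-adjusted) = 45°


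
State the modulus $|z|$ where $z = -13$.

|z| = sqrt(a^2 + b^2) = sqrt((-13)^2 + 0^2) = sqrt(169) = 13


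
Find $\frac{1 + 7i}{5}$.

Divisor is real, so divide each part by 5:
= 1/5 + (7/5)i


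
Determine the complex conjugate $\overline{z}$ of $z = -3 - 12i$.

If z = a + bi, then conjugate(z) = a - bi
conjugate(-3 - 12i) = -3 + 12i


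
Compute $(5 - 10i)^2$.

(a + bi)^2 = a^2 - b^2 + 2abi
= 5^2 - (-10)^2 + 2*5*(-10)i
= -75 - 100i


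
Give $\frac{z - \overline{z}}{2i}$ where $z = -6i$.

z - conjugate(z) = 2bi
(z - conjugate(z))/(2i) = 2bi/(2i) = b = -6


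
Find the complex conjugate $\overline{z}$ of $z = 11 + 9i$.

If z = a + bi, then conjugate(z) = a - bi
conjugate(11 + 9i) = 11 - 9i


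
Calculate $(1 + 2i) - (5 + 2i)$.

(1 - 5) + (2 - 2)i = -4


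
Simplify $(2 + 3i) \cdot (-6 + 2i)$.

(a1*a2 - b1*b2) + (a1*b2 + b1*a2)i
= (-12 - 6) + (4 + (-18))i
= -18 - 14i


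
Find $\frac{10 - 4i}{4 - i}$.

Multiply numerator and denominator by conjugate (4 + i):
= (10 - 4i)(4 + i) / (4^2 + (-1)^2)
= (44 - 6i) / 17
= 44/17 - (6/17)i


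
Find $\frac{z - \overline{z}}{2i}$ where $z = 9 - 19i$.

z - conjugate(z) = 2bi
(z - conjugate(z))/(2i) = 2bi/(2i) = b = -19


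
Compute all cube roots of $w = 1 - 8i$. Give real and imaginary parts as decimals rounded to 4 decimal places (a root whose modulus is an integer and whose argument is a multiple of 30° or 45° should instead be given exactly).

|w| = sqrt(65) ≈ 8.062258, arg(w) ≈ 277.125016°
Root modulus = sqrt(65)^(1/3) ≈ 2.005175
Root arguments: θ_k = (arg(w) + 360°k)/3 for k = 0, 1, ..., 2
Compute each root as (root modulus)(cos θ_k + i sin θ_k) using full-precision intermediates, then round to 4 decimal places.
Roots: -0.0831 + 2.0035i, -1.6935 - 1.0737i, 1.7766 - 0.9298i


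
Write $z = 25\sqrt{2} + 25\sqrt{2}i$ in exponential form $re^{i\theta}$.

r = |z| = sqrt((25*sqrt(2))^2 + (25*sqrt(2))^2) = sqrt(1250 + 1250) = sqrt(2500) = 50
θ = arctan(b/a) = arctan(35.3553/35.3553) (quadrant-adjusted) = 45° = π/4
z = 50e^(i*π/4)


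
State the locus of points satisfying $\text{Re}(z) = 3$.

Re(z) = x where z = x + yi; the equation x = 3 is satisfied by all points with that x-coordinate
Locus: Vertical line x = 3


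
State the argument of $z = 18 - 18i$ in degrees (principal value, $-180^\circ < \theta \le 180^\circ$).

θ = arctan(b/a) = arctan(-18/18) (quadrant-adjusted) = -45°


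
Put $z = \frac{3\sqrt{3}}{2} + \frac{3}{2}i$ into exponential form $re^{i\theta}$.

r = |z| = sqrt((3*sqrt(3)/2)^2 + (3/2)^2) = sqrt(27/4 + 9/4) = sqrt(9) = 3
θ = arctan(b/a) = arctan(1.5/2.5981) (quadrant-adjusted) = 30° = π/6
z = 3e^(i*π/6)


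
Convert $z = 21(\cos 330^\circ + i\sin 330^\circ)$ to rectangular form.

a = r cos θ = 21 * sqrt(3)/2 = 21*sqrt(3)/2
b = r sin θ = 21 * -1/2 = -21/2
z = 21*sqrt(3)/2 - (21/2)i


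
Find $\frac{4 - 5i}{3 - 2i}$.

Multiply numerator and denominator by conjugate (3 + 2i):
= (4 - 5i)(3 + 2i) / (3^2 + (-2)^2)
= (22 - 7i) / 13
= 22/13 - (7/13)i


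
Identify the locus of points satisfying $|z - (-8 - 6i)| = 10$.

|z - z0| = r describes a circle centered at z0 with radius r
Here z0 = -8 - 6i and r = 10
Locus: Circle centered at (-8, -6) with radius 10


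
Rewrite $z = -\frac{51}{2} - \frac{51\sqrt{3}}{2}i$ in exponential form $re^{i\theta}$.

r = |z| = sqrt((-51/2)^2 + (-51*sqrt(3)/2)^2) = sqrt(2601/4 + 7803/4) = sqrt(2601) = 51
θ = arctan(b/a) = arctan(-44.1673/-25.5) (quadrant-adjusted) = -120° = -2π/3
z = 51e^(-i*2π/3)


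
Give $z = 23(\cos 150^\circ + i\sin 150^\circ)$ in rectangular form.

a = r cos θ = 23 * -sqrt(3)/2 = -23*sqrt(3)/2
b = r sin θ = 23 * 1/2 = 23/2
z = -23*sqrt(3)/2 + (23/2)i


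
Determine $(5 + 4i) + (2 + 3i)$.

(5 + 2) + (4 + 3)i = 7 + 7i


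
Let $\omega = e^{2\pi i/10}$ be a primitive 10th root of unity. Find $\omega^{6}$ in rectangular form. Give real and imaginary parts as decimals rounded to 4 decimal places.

ω^6 = e^(2πi·6/10) = e^(i·6π/5)
= cos(6π/5) + i sin(6π/5)
= -0.8090 - 0.5878i


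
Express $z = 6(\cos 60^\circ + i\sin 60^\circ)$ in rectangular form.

a = r cos θ = 6 * 1/2 = 3
b = r sin θ = 6 * sqrt(3)/2 = 3*sqrt(3)
z = 3 + 3*sqrt(3)i


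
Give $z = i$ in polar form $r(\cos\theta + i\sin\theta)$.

r = |z| = sqrt(a^2 + b^2) = sqrt((0)^2 + (1)^2) = sqrt(0 + 1) = sqrt(1) = 1
a = 0 and b > 0, so z lies on the positive imaginary axis: θ = 90°
z = 1(cos 90° + i sin 90°)


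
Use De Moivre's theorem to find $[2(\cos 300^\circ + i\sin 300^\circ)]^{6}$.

By De Moivre: z^n = r^n(cos(nθ) + i sin(nθ))
= 2^6(cos(6*300°) + i sin(6*300°))
= 64(cos 0° + i sin 0°)
= 64


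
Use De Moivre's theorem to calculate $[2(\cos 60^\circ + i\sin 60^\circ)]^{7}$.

By De Moivre: z^n = r^n(cos(nθ) + i sin(nθ))
= 2^7(cos(7*60°) + i sin(7*60°))
= 128(cos 60° + i sin 60°)
= 64 + 64*sqrt(3)i


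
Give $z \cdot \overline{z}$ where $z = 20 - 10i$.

z * conjugate(z) = |z|^2 = a^2 + b^2
= 20^2 + (-10)^2 = 500


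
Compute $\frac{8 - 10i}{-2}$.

Divisor is real, so divide each part by -2:
= -4 + 5i


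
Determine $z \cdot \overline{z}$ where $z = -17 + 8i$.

z * conjugate(z) = |z|^2 = a^2 + b^2
= (-17)^2 + 8^2 = 353


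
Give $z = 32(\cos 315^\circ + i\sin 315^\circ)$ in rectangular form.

a = r cos θ = 32 * sqrt(2)/2 = 16*sqrt(2)
b = r sin θ = 32 * -sqrt(2)/2 = -16*sqrt(2)
z = 16*sqrt(2) - 16*sqrt(2)i


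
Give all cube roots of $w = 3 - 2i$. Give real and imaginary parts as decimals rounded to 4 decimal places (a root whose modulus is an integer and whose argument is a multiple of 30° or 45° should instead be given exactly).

|w| = sqrt(13) ≈ 3.605551, arg(w) ≈ 326.309932°
Root modulus = sqrt(13)^(1/3) ≈ 1.533406
Root arguments: θ_k = (arg(w) + 360°k)/3 for k = 0, 1, ..., 2
Compute each root as (root modulus)(cos θ_k + i sin θ_k) using full-precision intermediates, then round to 4 decimal places.
Roots: -0.4934 + 1.4519i, -1.0106 - 1.1532i, 1.5040 - 0.2986i


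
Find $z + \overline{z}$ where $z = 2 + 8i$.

z + conjugate(z) = (a + bi) + (a - bi) = 2a
= 2 * 2 = 4


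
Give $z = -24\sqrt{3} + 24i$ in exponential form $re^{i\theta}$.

r = |z| = sqrt((-24*sqrt(3))^2 + (24)^2) = sqrt(1728 + 576) = sqrt(2304) = 48
θ = arctan(b/a) = arctan(24/-41.5692) (quadrant-adjusted) = 150° = 5π/6
z = 48e^(i*5π/6)


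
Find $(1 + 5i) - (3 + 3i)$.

(1 - 3) + (5 - 3)i = -2 + 2i


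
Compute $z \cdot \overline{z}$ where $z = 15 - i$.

z * conjugate(z) = |z|^2 = a^2 + b^2
= 15^2 + (-1)^2 = 226


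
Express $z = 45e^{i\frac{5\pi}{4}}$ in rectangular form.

a = r cos θ = 45 * -sqrt(2)/2 = -45*sqrt(2)/2
b = r sin θ = 45 * -sqrt(2)/2 = -45*sqrt(2)/2
z = -45*sqrt(2)/2 - (45*sqrt(2)/2)i


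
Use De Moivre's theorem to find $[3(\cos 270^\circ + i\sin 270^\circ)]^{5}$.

By De Moivre: z^n = r^n(cos(nθ) + i sin(nθ))
= 3^5(cos(5*270°) + i sin(5*270°))
= 243(cos 270° + i sin 270°)
= -243i


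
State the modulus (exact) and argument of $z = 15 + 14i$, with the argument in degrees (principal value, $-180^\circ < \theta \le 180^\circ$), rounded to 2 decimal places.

|z| = sqrt(15^2 + 14^2) = sqrt(421)
arg(z) = arctan(b/a) = arctan(14/15) (quadrant-adjusted) = 43.03°


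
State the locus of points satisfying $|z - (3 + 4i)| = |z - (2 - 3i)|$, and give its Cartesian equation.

|z - z1| = |z - z2| means z is equidistant from z1 and z2,
i.e. the perpendicular bisector of the segment from (3, 4) to (2, -3) (midpoint (5/2, 1/2)).
With z = x + yi, square both sides:
(x - 3)^2 + (y - 4)^2 = (x - 2)^2 + (y - (-3))^2
The x^2 and y^2 terms cancel: -2x + (-14)y = 13 - 25 = -12
Simplify: x + 7y = 6
Locus: Perpendicular bisector of the segment from (3, 4) to (2, -3): the line x + 7y = 6


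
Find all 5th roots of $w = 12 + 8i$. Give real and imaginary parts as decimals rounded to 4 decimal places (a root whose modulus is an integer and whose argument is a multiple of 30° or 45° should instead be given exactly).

|w| = sqrt(208) ≈ 14.422205, arg(w) ≈ 33.690068°
Root modulus = sqrt(208)^(1/5) ≈ 1.705322
Root arguments: θ_k = (arg(w) + 360°k)/5 for k = 0, 1, ..., 4
Compute each root as (root modulus)(cos θ_k + i sin θ_k) using full-precision intermediates, then round to 4 decimal places.
Roots: 1.6935 + 0.2001i, 0.3330 + 1.6725i, -1.4877 + 0.8336i, -1.2525 - 1.1573i, 0.7136 - 1.5488i


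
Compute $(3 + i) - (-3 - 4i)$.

(3 - (-3)) + (1 - (-4))i = 6 + 5i


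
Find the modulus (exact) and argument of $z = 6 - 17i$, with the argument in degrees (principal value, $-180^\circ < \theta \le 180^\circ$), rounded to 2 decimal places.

|z| = sqrt(6^2 + (-17)^2) = sqrt(325)
arg(z) = arctan(b/a) = arctan(-17/6) (quadrant-adjusted) = -70.56°


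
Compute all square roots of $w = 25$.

|w| = 25, arg(w) = 0°
Root modulus = 25^(1/2) = 5
Root arguments: θ_k = (0° + 360°k)/2 for k = 0, 1, ..., 1
Roots: 5, -5


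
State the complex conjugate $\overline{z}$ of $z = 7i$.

If z = a + bi, then conjugate(z) = a - bi
conjugate(7i) = -7i


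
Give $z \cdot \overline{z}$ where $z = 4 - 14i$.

z * conjugate(z) = |z|^2 = a^2 + b^2
= 4^2 + (-14)^2 = 212


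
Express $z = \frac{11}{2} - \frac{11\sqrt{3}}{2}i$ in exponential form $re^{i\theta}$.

r = |z| = sqrt((11/2)^2 + (-11*sqrt(3)/2)^2) = sqrt(121/4 + 363/4) = sqrt(121) = 11
θ = arctan(b/a) = arctan(-9.5263/5.5) (quadrant-adjusted) = -60° = -π/3
z = 11e^(-i*π/3)


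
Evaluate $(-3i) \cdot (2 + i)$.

(a1*a2 - b1*b2) + (a1*b2 + b1*a2)i
= (0 - (-3)) + (0 + (-6))i
= 3 - 6i


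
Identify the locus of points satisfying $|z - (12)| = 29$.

|z - z0| = r describes a circle centered at z0 with radius r
Here z0 = 12 and r = 29
Locus: Circle centered at (12, 0) with radius 29


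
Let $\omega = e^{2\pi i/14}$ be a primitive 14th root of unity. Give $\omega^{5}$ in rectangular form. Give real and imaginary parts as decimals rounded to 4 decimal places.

ω^5 = e^(2πi·5/14) = e^(i·5π/7)
= cos(5π/7) + i sin(5π/7)
= -0.6235 + 0.7818i


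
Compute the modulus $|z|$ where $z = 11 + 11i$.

|z| = sqrt(a^2 + b^2) = sqrt(11^2 + 11^2) = sqrt(242) = sqrt(242)


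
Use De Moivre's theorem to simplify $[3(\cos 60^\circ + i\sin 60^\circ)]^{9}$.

By De Moivre: z^n = r^n(cos(nθ) + i sin(nθ))
= 3^9(cos(9*60°) + i sin(9*60°))
= 19683(cos 180° + i sin 180°)
= -19683


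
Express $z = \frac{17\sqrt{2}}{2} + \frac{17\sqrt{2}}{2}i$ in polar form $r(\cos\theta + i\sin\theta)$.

r = |z| = sqrt(a^2 + b^2) = sqrt((17*sqrt(2)/2)^2 + (17*sqrt(2)/2)^2) = sqrt(289/2 + 289/2) = sqrt(289) = 17
θ = arctan(b/a) = arctan(12.0208/12.0208) (quadrant-adjusted) = 45°
z = 17(cos 45° + i sin 45°)


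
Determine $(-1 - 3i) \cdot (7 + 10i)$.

(a1*a2 - b1*b2) + (a1*b2 + b1*a2)i
= (-7 - (-30)) + (-10 + (-21))i
= 23 - 31i


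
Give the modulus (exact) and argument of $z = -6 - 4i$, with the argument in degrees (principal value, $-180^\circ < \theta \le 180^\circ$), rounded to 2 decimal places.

|z| = sqrt((-6)^2 + (-4)^2) = sqrt(52)
arg(z) = arctan(b/a) = arctan(-4/-6) (quadrant-adjusted) = -146.31°


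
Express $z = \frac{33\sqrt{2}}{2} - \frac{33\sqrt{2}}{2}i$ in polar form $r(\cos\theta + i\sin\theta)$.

r = |z| = sqrt(a^2 + b^2) = sqrt((33*sqrt(2)/2)^2 + (-33*sqrt(2)/2)^2) = sqrt(1089/2 + 1089/2) = sqrt(1089) = 33
θ = arctan(b/a) = arctan(-23.3345/23.3345) (quadrant-adjusted) = 315°
z = 33(cos 315° + i sin 315°)


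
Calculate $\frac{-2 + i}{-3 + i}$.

Multiply numerator and denominator by conjugate (-3 - i):
= (-2 + i)(-3 - i) / ((-3)^2 + 1^2)
= (7 - i) / 10
= 7/10 - (1/10)i


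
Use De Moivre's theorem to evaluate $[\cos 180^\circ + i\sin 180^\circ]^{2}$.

By De Moivre: z^n = r^n(cos(nθ) + i sin(nθ))
= 1^2(cos(2*180°) + i sin(2*180°))
= 1(cos 0° + i sin 0°)
= 1


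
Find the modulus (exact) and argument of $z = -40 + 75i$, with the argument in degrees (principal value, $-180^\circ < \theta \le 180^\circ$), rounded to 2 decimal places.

|z| = sqrt((-40)^2 + 75^2) = 85
arg(z) = arctan(b/a) = arctan(75/-40) (quadrant-adjusted) = 118.07°


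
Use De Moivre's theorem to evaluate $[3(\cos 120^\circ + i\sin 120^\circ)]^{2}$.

By De Moivre: z^n = r^n(cos(nθ) + i sin(nθ))
= 3^2(cos(2*120°) + i sin(2*120°))
= 9(cos 240° + i sin 240°)
= -9/2 - (9*sqrt(3)/2)i


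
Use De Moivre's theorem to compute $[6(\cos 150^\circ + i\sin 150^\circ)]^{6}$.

By De Moivre: z^n = r^n(cos(nθ) + i sin(nθ))
= 6^6(cos(6*150°) + i sin(6*150°))
= 46656(cos 180° + i sin 180°)
= -46656


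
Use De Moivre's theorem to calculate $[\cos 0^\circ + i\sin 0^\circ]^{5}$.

By De Moivre: z^n = r^n(cos(nθ) + i sin(nθ))
= 1^5(cos(5*0°) + i sin(5*0°))
= 1(cos 0° + i sin 0°)
= 1


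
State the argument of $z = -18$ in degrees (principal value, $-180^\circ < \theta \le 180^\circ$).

b = 0 and a < 0, so z lies on the negative real axis: θ = 180°


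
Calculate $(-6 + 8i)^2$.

(a + bi)^2 = a^2 - b^2 + 2abi
= (-6)^2 - 8^2 + 2*(-6)*8i
= -28 - 96i


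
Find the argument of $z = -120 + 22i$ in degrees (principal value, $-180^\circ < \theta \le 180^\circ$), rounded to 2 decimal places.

θ = arctan(b/a) = arctan(22/-120) (quadrant-adjusted) = 169.61°


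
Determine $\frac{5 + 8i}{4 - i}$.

Multiply numerator and denominator by conjugate (4 + i):
= (5 + 8i)(4 + i) / (4^2 + (-1)^2)
= (12 + 37i) / 17
= 12/17 + (37/17)i


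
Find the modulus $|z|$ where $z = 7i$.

|z| = sqrt(a^2 + b^2) = sqrt(0^2 + 7^2) = sqrt(49) = 7


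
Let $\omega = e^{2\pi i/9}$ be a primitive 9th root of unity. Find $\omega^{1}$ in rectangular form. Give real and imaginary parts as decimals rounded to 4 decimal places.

ω^1 = e^(2πi·1/9) = e^(i·2π/9)
= cos(2π/9) + i sin(2π/9)
= 0.7660 + 0.6428i


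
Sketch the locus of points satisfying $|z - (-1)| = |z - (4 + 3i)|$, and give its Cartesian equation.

|z - z1| = |z - z2| means z is equidistant from z1 and z2,
i.e. the perpendicular bisector of the segment from (-1, 0) to (4, 3) (midpoint (3/2, 3/2)).
With z = x + yi, square both sides:
(x - (-1))^2 + (y - 0)^2 = (x - 4)^2 + (y - 3)^2
The x^2 and y^2 terms cancel: 10x + 6y = 25 - 1 = 24
Simplify: 5x + 3y = 12
Locus: Perpendicular bisector of the segment from (-1, 0) to (4, 3): the line 5x + 3y = 12


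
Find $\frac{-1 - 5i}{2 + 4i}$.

Multiply numerator and denominator by conjugate (2 - 4i):
= (-1 - 5i)(2 - 4i) / (2^2 + 4^2)
= (-22 - 6i) / 20
Divide through by 2: (-11 - 3i) / 10
= -11/10 - (3/10)i


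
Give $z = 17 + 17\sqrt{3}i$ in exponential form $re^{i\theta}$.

r = |z| = sqrt((17)^2 + (17*sqrt(3))^2) = sqrt(289 + 867) = sqrt(1156) = 34
θ = arctan(b/a) = arctan(29.4449/17) (quadrant-adjusted) = 60° = π/3
z = 34e^(i*π/3)


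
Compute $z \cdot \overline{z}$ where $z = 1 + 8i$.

z * conjugate(z) = |z|^2 = a^2 + b^2
= 1^2 + 8^2 = 65


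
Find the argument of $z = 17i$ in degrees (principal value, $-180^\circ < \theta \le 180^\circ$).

a = 0 and b > 0, so z lies on the positive imaginary axis: θ = 90°


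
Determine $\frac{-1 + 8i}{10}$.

Divisor is real, so divide each part by 10:
= -1/10 + (4/5)i


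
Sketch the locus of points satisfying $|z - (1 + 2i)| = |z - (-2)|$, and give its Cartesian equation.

|z - z1| = |z - z2| means z is equidistant from z1 and z2,
i.e. the perpendicular bisector of the segment from (1, 2) to (-2, 0) (midpoint (-1/2, 1)).
With z = x + yi, square both sides:
(x - 1)^2 + (y - 2)^2 = (x - (-2))^2 + (y - 0)^2
The x^2 and y^2 terms cancel: -6x + (-4)y = 4 - 5 = -1
Simplify: 6x + 4y = 1
Locus: Perpendicular bisector of the segment from (1, 2) to (-2, 0): the line 6x + 4y = 1


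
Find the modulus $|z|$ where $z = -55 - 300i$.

|z| = sqrt(a^2 + b^2) = sqrt((-55)^2 + (-300)^2) = sqrt(93025) = 305


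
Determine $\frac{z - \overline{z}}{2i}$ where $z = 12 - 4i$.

z - conjugate(z) = 2bi
(z - conjugate(z))/(2i) = 2bi/(2i) = b = -4


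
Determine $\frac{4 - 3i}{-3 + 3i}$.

Multiply numerator and denominator by conjugate (-3 - 3i):
= (4 - 3i)(-3 - 3i) / ((-3)^2 + 3^2)
= (-21 - 3i) / 18
Divide through by 3: (-7 - i) / 6
= -7/6 - (1/6)i


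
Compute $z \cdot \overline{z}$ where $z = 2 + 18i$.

z * conjugate(z) = |z|^2 = a^2 + b^2
= 2^2 + 18^2 = 328


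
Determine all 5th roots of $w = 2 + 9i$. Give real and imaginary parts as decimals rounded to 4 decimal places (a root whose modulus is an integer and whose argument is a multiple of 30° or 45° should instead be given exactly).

|w| = sqrt(85) ≈ 9.219544, arg(w) ≈ 77.471192°
Root modulus = sqrt(85)^(1/5) ≈ 1.559344
Root arguments: θ_k = (arg(w) + 360°k)/5 for k = 0, 1, ..., 4
Compute each root as (root modulus)(cos θ_k + i sin θ_k) using full-precision intermediates, then round to 4 decimal places.
Roots: 1.5027 + 0.4166i, 0.0682 + 1.5579i, -1.4605 + 0.5462i, -0.9708 - 1.2203i, 0.8605 - 1.3004i


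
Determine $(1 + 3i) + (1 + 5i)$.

(1 + 1) + (3 + 5)i = 2 + 8i


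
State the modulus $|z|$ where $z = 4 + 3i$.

|z| = sqrt(a^2 + b^2) = sqrt(4^2 + 3^2) = sqrt(25) = 5


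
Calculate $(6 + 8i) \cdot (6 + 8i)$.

(a1*a2 - b1*b2) + (a1*b2 + b1*a2)i
= (36 - 64) + (48 + 48)i
= -28 + 96i


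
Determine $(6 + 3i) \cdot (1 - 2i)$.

(a1*a2 - b1*b2) + (a1*b2 + b1*a2)i
= (6 - (-6)) + (-12 + 3)i
= 12 - 9i


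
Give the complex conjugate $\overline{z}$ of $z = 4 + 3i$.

If z = a + bi, then conjugate(z) = a - bi
conjugate(4 + 3i) = 4 - 3i


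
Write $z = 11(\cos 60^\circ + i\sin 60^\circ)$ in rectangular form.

a = r cos θ = 11 * 1/2 = 11/2
b = r sin θ = 11 * sqrt(3)/2 = 11*sqrt(3)/2
z = 11/2 + (11*sqrt(3)/2)i


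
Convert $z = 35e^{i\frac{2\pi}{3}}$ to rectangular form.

a = r cos θ = 35 * -1/2 = -35/2
b = r sin θ = 35 * sqrt(3)/2 = 35*sqrt(3)/2
z = -35/2 + (35*sqrt(3)/2)i


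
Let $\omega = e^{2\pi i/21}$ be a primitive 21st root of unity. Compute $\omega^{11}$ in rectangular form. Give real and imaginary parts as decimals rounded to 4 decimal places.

ω^11 = e^(2πi·11/21) = e^(i·22π/21)
= cos(22π/21) + i sin(22π/21)
= -0.9888 - 0.1490i


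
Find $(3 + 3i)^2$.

(a + bi)^2 = a^2 - b^2 + 2abi
= 3^2 - 3^2 + 2*3*3i
= 18i


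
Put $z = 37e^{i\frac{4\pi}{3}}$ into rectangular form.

a = r cos θ = 37 * -1/2 = -37/2
b = r sin θ = 37 * -sqrt(3)/2 = -37*sqrt(3)/2
z = -37/2 - (37*sqrt(3)/2)i


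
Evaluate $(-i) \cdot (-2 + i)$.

(a1*a2 - b1*b2) + (a1*b2 + b1*a2)i
= (0 - (-1)) + (0 + 2)i
= 1 + 2i


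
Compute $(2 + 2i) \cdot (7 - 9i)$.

(a1*a2 - b1*b2) + (a1*b2 + b1*a2)i
= (14 - (-18)) + (-18 + 14)i
= 32 - 4i


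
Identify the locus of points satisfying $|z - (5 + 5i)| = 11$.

|z - z0| = r describes a circle centered at z0 with radius r
Here z0 = 5 + 5i and r = 11
Locus: Circle centered at (5, 5) with radius 11


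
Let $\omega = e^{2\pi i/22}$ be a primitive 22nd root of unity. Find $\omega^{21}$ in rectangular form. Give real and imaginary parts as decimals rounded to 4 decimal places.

ω^21 = e^(2πi·21/22) = e^(i·21π/11)
= cos(21π/11) + i sin(21π/11)
= 0.9595 - 0.2817i


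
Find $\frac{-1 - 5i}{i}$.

Multiply numerator and denominator by conjugate (-i):
= (-1 - 5i)(-i) / (0^2 + 1^2)
= (-5 + i) / 1
= -5 + i


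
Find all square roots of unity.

ω_k = e^(2πik/2) = cos(2πk/2) + i sin(2πk/2) for k = 0, 1, ..., 1
Roots: 1, -1


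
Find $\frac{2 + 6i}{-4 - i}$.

Multiply numerator and denominator by conjugate (-4 + i):
= (2 + 6i)(-4 + i) / ((-4)^2 + (-1)^2)
= (-14 - 22i) / 17
= -14/17 - (22/17)i


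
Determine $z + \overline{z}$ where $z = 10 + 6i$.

z + conjugate(z) = (a + bi) + (a - bi) = 2a
= 2 * 10 = 20


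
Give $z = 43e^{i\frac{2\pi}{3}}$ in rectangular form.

a = r cos θ = 43 * -1/2 = -43/2
b = r sin θ = 43 * sqrt(3)/2 = 43*sqrt(3)/2
z = -43/2 + (43*sqrt(3)/2)i


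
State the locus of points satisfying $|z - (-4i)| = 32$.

|z - z0| = r describes a circle centered at z0 with radius r
Here z0 = -4i and r = 32
Locus: Circle centered at (0, -4) with radius 32


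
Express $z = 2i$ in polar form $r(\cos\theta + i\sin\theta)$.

r = |z| = sqrt(a^2 + b^2) = sqrt((0)^2 + (2)^2) = sqrt(0 + 4) = sqrt(4) = 2
a = 0 and b > 0, so z lies on the positive imaginary axis: θ = 90°
z = 2(cos 90° + i sin 90°)


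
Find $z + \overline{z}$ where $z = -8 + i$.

z + conjugate(z) = (a + bi) + (a - bi) = 2a
= 2 * (-8) = -16


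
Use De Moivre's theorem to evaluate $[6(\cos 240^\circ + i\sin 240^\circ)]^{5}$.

By De Moivre: z^n = r^n(cos(nθ) + i sin(nθ))
= 6^5(cos(5*240°) + i sin(5*240°))
= 7776(cos 120° + i sin 120°)
= -3888 + 3888*sqrt(3)i


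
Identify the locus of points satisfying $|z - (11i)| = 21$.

|z - z0| = r describes a circle centered at z0 with radius r
Here z0 = 11i and r = 21
Locus: Circle centered at (0, 11) with radius 21


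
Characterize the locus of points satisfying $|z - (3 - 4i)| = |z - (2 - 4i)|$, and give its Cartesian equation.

|z - z1| = |z - z2| means z is equidistant from z1 and z2,
i.e. the perpendicular bisector of the segment from (3, -4) to (2, -4) (midpoint (5/2, -4)).
With z = x + yi, square both sides:
(x - 3)^2 + (y - (-4))^2 = (x - 2)^2 + (y - (-4))^2
The x^2 and y^2 terms cancel: -2x + 0y = 20 - 25 = -5
Simplify: x = 5/2
Locus: Perpendicular bisector of the segment from (3, -4) to (2, -4): the line x = 5/2
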